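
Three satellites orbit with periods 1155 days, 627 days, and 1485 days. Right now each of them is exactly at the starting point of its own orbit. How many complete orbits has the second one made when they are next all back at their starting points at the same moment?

The first common completion time is the LCM of the periods.
1155 = 3 × 5 × 7 × 11
627 = 3 × 11 × 19
1485 = 3^3 × 5 × 11
LCM(1155, 627, 1485) = 3^3 × 5 × 7 × 11 × 19 = 197505.
Orbits for period 627: 197505 / 627 = 315.

315 orbits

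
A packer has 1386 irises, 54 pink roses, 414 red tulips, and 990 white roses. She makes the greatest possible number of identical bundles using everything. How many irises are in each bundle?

77

Number of bundles = gcd(1386, 54, 414, 990).
1386 = 2 × 3^2 × 7 × 11
54 = 2 × 3^3
414 = 2 × 3^2 × 23
990 = 2 × 3^2 × 5 × 11
gcd(1386, 54, 414, 990) = 2 × 3^2 = 18.
irises per bundle = 1386 / 18 = 77.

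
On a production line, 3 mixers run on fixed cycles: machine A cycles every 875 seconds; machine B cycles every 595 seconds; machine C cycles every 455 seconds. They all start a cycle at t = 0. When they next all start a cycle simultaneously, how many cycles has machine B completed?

325 cycles

They are all back at their starting positions together after one LCM of the periods.
875 = 5^3 × 7
595 = 5 × 7 × 17
455 = 5 × 7 × 13
LCM(875, 595, 455) = 5^3 × 7 × 13 × 17 = 193375.
Cycles for period 595: 193375 / 595 = 325.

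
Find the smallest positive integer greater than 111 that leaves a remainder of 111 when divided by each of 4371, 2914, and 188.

N − 111 must be a common multiple of 4371, 2914, and 188.
4371 = 3 × 31 × 47
2914 = 2 × 31 × 47
188 = 2^2 × 47
LCM(4371, 2914, 188) = 2^2 × 3 × 31 × 47 = 17484.
Smallest N > 111 is LCM + 111 = 17484 + 111 = 17595.

17595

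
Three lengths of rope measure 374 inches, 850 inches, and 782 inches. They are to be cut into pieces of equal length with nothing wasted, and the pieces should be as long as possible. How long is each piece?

The greatest length dividing all of 374, 850, and 782 is their gcd.
374 = 2 × 11 × 17
850 = 2 × 5^2 × 17
782 = 2 × 17 × 23
gcd(374, 850, 782) = 2 × 17 = 34.

34 inches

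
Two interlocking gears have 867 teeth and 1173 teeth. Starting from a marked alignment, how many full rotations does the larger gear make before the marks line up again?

17 rotations

They are all back at their starting positions together after one LCM of the periods.
867 = 3 × 17^2
1173 = 3 × 17 × 23
LCM(867, 1173) = 3 × 17^2 × 23 = 19941.
Rotations for period 1173: 19941 / 1173 = 17.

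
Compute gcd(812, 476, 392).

28

812 = 2^2 × 7 × 29
476 = 2^2 × 7 × 17
392 = 2^3 × 7^2
gcd(812, 476, 392) = 2^2 × 7 = 28.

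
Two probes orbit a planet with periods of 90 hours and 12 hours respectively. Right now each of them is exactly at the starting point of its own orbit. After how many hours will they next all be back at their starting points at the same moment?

180 hours

We need the least common multiple of the intervals.
90 = 2 × 3^2 × 5
12 = 2^2 × 3
LCM(90, 12) = 2^2 × 3^2 × 5 = 180.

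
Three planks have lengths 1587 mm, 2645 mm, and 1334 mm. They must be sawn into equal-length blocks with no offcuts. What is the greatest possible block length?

23 mm

The block length must divide every plank, so the greatest is gcd(1587, 2645, 1334).
1587 = 3 × 23^2
2645 = 5 × 23^2
1334 = 2 × 23 × 29
gcd(1587, 2645, 1334) = 23.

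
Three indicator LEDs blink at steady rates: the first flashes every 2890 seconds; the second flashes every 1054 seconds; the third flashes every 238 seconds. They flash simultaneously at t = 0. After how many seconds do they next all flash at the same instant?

627130 seconds

We need the least common multiple of the intervals.
2890 = 2 × 5 × 17^2
1054 = 2 × 17 × 31
238 = 2 × 7 × 17
LCM(2890, 1054, 238) = 2 × 5 × 7 × 17^2 × 31 = 627130.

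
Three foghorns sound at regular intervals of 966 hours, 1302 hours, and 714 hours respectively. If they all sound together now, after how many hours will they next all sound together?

509082 hours

We need the least common multiple of the intervals.
966 = 2 × 3 × 7 × 23
1302 = 2 × 3 × 7 × 31
714 = 2 × 3 × 7 × 17
LCM(966, 1302, 714) = 2 × 3 × 7 × 17 × 23 × 31 = 509082.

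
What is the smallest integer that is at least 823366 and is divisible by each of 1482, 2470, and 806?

918840

The integer must be a common multiple of 1482, 2470, and 806, so a multiple of their LCM.
1482 = 2 × 3 × 13 × 19
2470 = 2 × 5 × 13 × 19
806 = 2 × 13 × 31
LCM(1482, 2470, 806) = 2 × 3 × 5 × 13 × 19 × 31 = 229710.
Smallest multiple of 229710 that is ≥ 823366: ⌈823366/229710⌉ × 229710 = 4 × 229710 = 918840.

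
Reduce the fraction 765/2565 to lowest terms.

17/57

765 = 3^2 × 5 × 17
2565 = 3^3 × 5 × 19
gcd(765, 2565) = 3^2 × 5 = 45.
Divide numerator and denominator by 45: 765/2565 = 17/57.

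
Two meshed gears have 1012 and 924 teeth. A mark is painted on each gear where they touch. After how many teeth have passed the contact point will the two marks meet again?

21252 teeth

We need the least common multiple of the intervals.
1012 = 2^2 × 11 × 23
924 = 2^2 × 3 × 7 × 11
LCM(1012, 924) = 2^2 × 3 × 7 × 11 × 23 = 21252.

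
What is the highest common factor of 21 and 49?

21 = 3 × 7
49 = 7^2
gcd(21, 49) = 7.

7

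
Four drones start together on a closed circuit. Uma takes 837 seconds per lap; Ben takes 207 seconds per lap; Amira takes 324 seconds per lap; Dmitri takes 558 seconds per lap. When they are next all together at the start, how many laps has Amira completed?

713 laps

All finish a whole number of cycles simultaneously at t = LCM of the periods.
837 = 3^3 × 31
207 = 3^2 × 23
324 = 2^2 × 3^4
558 = 2 × 3^2 × 31
LCM(837, 207, 324, 558) = 2^2 × 3^4 × 23 × 31 = 231012.
Laps for period 324: 231012 / 324 = 713.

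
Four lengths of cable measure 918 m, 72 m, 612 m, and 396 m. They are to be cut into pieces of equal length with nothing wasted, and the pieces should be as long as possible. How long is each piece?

The greatest length dividing all of 918, 72, 612, and 396 is their gcd.
918 = 2 × 3^3 × 17
72 = 2^3 × 3^2
612 = 2^2 × 3^2 × 17
396 = 2^2 × 3^2 × 11
gcd(918, 72, 612, 396) = 2 × 3^2 = 18.

18 m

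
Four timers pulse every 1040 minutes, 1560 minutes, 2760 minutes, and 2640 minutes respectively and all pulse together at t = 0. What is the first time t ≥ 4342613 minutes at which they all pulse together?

Joint pulses occur at multiples of LCM(1040, 1560, 2760, 2640).
1040 = 2^4 × 5 × 13
1560 = 2^3 × 3 × 5 × 13
2760 = 2^3 × 3 × 5 × 23
2640 = 2^4 × 3 × 5 × 11
LCM(1040, 1560, 2760, 2640) = 2^4 × 3 × 5 × 11 × 13 × 23 = 789360.
Smallest multiple of 789360 that is ≥ 4342613: ⌈4342613/789360⌉ × 789360 = 6 × 789360 = 4736160.

4736160 minutes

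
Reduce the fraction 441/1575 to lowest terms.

7/25

441 = 3^2 × 7^2
1575 = 3^2 × 5^2 × 7
gcd(441, 1575) = 3^2 × 7 = 63.
Divide numerator and denominator by 63: 441/1575 = 7/25.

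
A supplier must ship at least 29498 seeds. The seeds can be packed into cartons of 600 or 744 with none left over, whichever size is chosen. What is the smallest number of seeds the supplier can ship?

37200

The number of seeds must be a common multiple of 600 and 744, so a multiple of their LCM.
600 = 2^3 × 3 × 5^2
744 = 2^3 × 3 × 31
LCM(600, 744) = 2^3 × 3 × 5^2 × 31 = 18600.
Smallest multiple of 18600 that is ≥ 29498: ⌈29498/18600⌉ × 18600 = 2 × 18600 = 37200.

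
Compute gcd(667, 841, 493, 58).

29

667 = 23 × 29
841 = 29^2
493 = 17 × 29
58 = 2 × 29
gcd(667, 841, 493, 58) = 29.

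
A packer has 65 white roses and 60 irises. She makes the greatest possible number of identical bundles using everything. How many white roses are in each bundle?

Number of bundles = gcd(65, 60).
65 = 5 × 13
60 = 2^2 × 3 × 5
gcd(65, 60) = 5.
white roses per bundle = 65 / 5 = 13.

13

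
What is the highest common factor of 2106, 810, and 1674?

54

2106 = 2 × 3^4 × 13
810 = 2 × 3^4 × 5
1674 = 2 × 3^3 × 31
gcd(2106, 810, 1674) = 2 × 3^3 = 54.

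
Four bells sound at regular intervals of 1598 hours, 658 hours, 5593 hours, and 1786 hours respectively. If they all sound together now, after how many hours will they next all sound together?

212534 hours

They coincide at every common multiple of the periods; the first is the LCM.
1598 = 2 × 17 × 47
658 = 2 × 7 × 47
5593 = 7 × 17 × 47
1786 = 2 × 19 × 47
LCM(1598, 658, 5593, 1786) = 2 × 7 × 17 × 19 × 47 = 212534.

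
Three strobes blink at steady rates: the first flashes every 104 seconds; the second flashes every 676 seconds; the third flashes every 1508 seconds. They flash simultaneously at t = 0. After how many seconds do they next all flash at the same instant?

39208 seconds

They coincide at every common multiple of the periods; the first is the LCM.
104 = 2^3 × 13
676 = 2^2 × 13^2
1508 = 2^2 × 13 × 29
LCM(104, 676, 1508) = 2^3 × 13^2 × 29 = 39208.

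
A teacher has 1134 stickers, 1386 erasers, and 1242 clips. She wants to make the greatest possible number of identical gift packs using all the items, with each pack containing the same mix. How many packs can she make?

18 packs

The pack count must divide each quantity, so the greatest is gcd(1134, 1386, 1242).
1134 = 2 × 3^4 × 7
1386 = 2 × 3^2 × 7 × 11
1242 = 2 × 3^3 × 23
gcd(1134, 1386, 1242) = 2 × 3^2 = 18.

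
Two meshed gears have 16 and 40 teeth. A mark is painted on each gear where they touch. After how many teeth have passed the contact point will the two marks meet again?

The first simultaneous occurrence is after LCM of the individual periods.
16 = 2^4
40 = 2^3 × 5
LCM(16, 40) = 2^4 × 5 = 80.

80 teeth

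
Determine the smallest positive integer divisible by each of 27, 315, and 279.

29295

27 = 3^3
315 = 3^2 × 5 × 7
279 = 3^2 × 31
LCM(27, 315, 279) = 3^3 × 5 × 7 × 31 = 29295.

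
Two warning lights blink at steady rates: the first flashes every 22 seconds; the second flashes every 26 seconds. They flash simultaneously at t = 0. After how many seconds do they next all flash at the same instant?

The first simultaneous occurrence is after LCM of the individual periods.
22 = 2 × 11
26 = 2 × 13
LCM(22, 26) = 2 × 11 × 13 = 286.

286 seconds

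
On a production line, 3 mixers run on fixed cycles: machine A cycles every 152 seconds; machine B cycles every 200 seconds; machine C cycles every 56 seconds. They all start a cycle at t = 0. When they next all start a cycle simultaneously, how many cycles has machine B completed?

The first common completion time is the LCM of the periods.
152 = 2^3 × 19
200 = 2^3 × 5^2
56 = 2^3 × 7
LCM(152, 200, 56) = 2^3 × 5^2 × 7 × 19 = 26600.
Cycles for period 200: 26600 / 200 = 133.

133 cycles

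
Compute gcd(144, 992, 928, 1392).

144 = 2^4 × 3^2
992 = 2^5 × 31
928 = 2^5 × 29
1392 = 2^4 × 3 × 29
gcd(144, 992, 928, 1392) = 2^4 = 16.

16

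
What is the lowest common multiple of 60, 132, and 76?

12540

60 = 2^2 × 3 × 5
132 = 2^2 × 3 × 11
76 = 2^2 × 19
LCM(60, 132, 76) = 2^2 × 3 × 5 × 11 × 19 = 12540.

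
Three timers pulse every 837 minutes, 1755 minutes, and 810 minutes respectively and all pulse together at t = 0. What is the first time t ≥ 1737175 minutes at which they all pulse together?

Joint pulses occur at multiples of LCM(837, 1755, 810).
837 = 3^3 × 31
1755 = 3^3 × 5 × 13
810 = 2 × 3^4 × 5
LCM(837, 1755, 810) = 2 × 3^4 × 5 × 13 × 31 = 326430.
Smallest multiple of 326430 that is ≥ 1737175: ⌈1737175/326430⌉ × 326430 = 6 × 326430 = 1958580.

1958580 minutes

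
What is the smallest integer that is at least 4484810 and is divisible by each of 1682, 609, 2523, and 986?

The integer must be a common multiple of 1682, 609, 2523, and 986, so a multiple of their LCM.
1682 = 2 × 29^2
609 = 3 × 7 × 29
2523 = 3 × 29^2
986 = 2 × 17 × 29
LCM(1682, 609, 2523, 986) = 2 × 3 × 7 × 17 × 29^2 = 600474.
Smallest multiple of 600474 that is ≥ 4484810: ⌈4484810/600474⌉ × 600474 = 8 × 600474 = 4803792.

4803792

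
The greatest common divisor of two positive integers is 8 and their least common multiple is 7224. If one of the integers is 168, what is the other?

For two integers, gcd × lcm = product, so the other is (8 × 7224) / 168 = 57792 / 168 = 344.

344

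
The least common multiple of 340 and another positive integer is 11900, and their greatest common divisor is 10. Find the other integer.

gcd × lcm = product of the two integers, so the other integer is (10 × 11900) / 340 = 350.

350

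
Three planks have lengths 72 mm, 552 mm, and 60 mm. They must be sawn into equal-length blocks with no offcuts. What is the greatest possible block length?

12 mm

This is the greatest common divisor of 72, 552, and 60.
72 = 2^3 × 3^2
552 = 2^3 × 3 × 23
60 = 2^2 × 3 × 5
gcd(72, 552, 60) = 2^2 × 3 = 12.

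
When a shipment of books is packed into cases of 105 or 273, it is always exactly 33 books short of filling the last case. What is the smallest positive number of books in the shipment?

Being 33 short of a full case of size k means N ≡ −33 (mod k), i.e. N + 33 is a multiple of each size.
105 = 3 × 5 × 7
273 = 3 × 7 × 13
LCM(105, 273) = 3 × 5 × 7 × 13 = 1365.
Smallest positive N is 1365 − 33 = 1332.

1332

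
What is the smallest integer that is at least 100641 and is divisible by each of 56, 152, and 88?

The integer must be a common multiple of 56, 152, and 88, so a multiple of their LCM.
56 = 2^3 × 7
152 = 2^3 × 19
88 = 2^3 × 11
LCM(56, 152, 88) = 2^3 × 7 × 11 × 19 = 11704.
Smallest multiple of 11704 that is ≥ 100641: ⌈100641/11704⌉ × 11704 = 9 × 11704 = 105336.

105336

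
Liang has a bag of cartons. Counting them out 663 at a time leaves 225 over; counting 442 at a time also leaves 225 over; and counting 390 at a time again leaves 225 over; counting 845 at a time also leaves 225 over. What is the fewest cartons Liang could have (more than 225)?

86415

N − 225 must be a common multiple of 663, 442, 390, and 845.
663 = 3 × 13 × 17
442 = 2 × 13 × 17
390 = 2 × 3 × 5 × 13
845 = 5 × 13^2
LCM(663, 442, 390, 845) = 2 × 3 × 5 × 13^2 × 17 = 86190.
Smallest N > 225 is LCM + 225 = 86190 + 225 = 86415.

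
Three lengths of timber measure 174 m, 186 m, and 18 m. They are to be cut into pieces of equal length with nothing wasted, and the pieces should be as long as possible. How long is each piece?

Each piece length must divide every original length, so the longest possible is gcd(174, 186, 18).
174 = 2 × 3 × 29
186 = 2 × 3 × 31
18 = 2 × 3^2
gcd(174, 186, 18) = 2 × 3 = 6.

6 m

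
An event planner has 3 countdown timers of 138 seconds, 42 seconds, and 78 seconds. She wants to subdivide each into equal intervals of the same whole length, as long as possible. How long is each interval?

6 seconds

The interval must divide each timer length; the longest such is the gcd.
138 = 2 × 3 × 23
42 = 2 × 3 × 7
78 = 2 × 3 × 13
gcd(138, 42, 78) = 2 × 3 = 6.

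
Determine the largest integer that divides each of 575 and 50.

575 = 5^2 × 23
50 = 2 × 5^2
gcd(575, 50) = 5^2 = 25.

25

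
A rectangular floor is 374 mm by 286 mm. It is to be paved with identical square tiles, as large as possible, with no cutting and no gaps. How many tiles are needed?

221

Tile side = gcd(374, 286).
374 = 2 × 11 × 17
286 = 2 × 11 × 13
gcd(374, 286) = 2 × 11 = 22.
Tiles: (374/22) × (286/22) = 17 × 13 = 221.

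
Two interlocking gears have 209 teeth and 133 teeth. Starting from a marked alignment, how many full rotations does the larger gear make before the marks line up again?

7 rotations

All finish a whole number of cycles simultaneously at t = LCM of the periods.
209 = 11 × 19
133 = 7 × 19
LCM(209, 133) = 7 × 11 × 19 = 1463.
Rotations for period 209: 1463 / 209 = 7.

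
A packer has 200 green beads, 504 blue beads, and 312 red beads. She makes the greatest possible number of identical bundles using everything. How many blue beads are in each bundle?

Number of bundles = gcd(200, 504, 312).
200 = 2^3 × 5^2
504 = 2^3 × 3^2 × 7
312 = 2^3 × 3 × 13
gcd(200, 504, 312) = 2^3 = 8.
blue beads per bundle = 504 / 8 = 63.

63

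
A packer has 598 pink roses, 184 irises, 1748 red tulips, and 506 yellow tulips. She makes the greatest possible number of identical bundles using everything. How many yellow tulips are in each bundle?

Number of bundles = gcd(598, 184, 1748, 506).
598 = 2 × 13 × 23
184 = 2^3 × 23
1748 = 2^2 × 19 × 23
506 = 2 × 11 × 23
gcd(598, 184, 1748, 506) = 2 × 23 = 46.
yellow tulips per bundle = 506 / 46 = 11.

11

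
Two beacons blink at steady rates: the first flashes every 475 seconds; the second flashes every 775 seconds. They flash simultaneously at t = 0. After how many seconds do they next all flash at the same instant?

14725 seconds

The first simultaneous occurrence is after LCM of the individual periods.
475 = 5^2 × 19
775 = 5^2 × 31
LCM(475, 775) = 5^2 × 19 × 31 = 14725.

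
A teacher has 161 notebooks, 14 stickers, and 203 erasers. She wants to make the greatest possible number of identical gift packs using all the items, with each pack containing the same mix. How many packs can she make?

7 packs

The pack count must divide each quantity, so the greatest is gcd(161, 14, 203).
161 = 7 × 23
14 = 2 × 7
203 = 7 × 29
gcd(161, 14, 203) = 7.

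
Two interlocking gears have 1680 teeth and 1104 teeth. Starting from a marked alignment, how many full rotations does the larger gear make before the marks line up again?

23 rotations

All finish a whole number of cycles simultaneously at t = LCM of the periods.
1680 = 2^4 × 3 × 5 × 7
1104 = 2^4 × 3 × 23
LCM(1680, 1104) = 2^4 × 3 × 5 × 7 × 23 = 38640.
Rotations for period 1680: 38640 / 1680 = 23.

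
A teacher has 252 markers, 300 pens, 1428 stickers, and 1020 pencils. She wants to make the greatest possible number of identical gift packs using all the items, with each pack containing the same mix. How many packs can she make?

The pack count must divide each quantity, so the greatest is gcd(252, 300, 1428, 1020).
252 = 2^2 × 3^2 × 7
300 = 2^2 × 3 × 5^2
1428 = 2^2 × 3 × 7 × 17
1020 = 2^2 × 3 × 5 × 17
gcd(252, 300, 1428, 1020) = 2^2 × 3 = 12.

12 packs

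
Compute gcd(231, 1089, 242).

11

231 = 3 × 7 × 11
1089 = 3^2 × 11^2
242 = 2 × 11^2
gcd(231, 1089, 242) = 11.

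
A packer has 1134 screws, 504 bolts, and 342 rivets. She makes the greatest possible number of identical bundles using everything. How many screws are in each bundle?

63

Number of bundles = gcd(1134, 504, 342).
1134 = 2 × 3^4 × 7
504 = 2^3 × 3^2 × 7
342 = 2 × 3^2 × 19
gcd(1134, 504, 342) = 2 × 3^2 = 18.
screws per bundle = 1134 / 18 = 63.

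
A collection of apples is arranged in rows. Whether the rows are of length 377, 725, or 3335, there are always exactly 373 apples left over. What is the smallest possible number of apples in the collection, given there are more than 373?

217148

N − 373 must be a common multiple of 377, 725, and 3335.
377 = 13 × 29
725 = 5^2 × 29
3335 = 5 × 23 × 29
LCM(377, 725, 3335) = 5^2 × 13 × 23 × 29 = 216775.
Smallest N > 373 is LCM + 373 = 216775 + 373 = 217148.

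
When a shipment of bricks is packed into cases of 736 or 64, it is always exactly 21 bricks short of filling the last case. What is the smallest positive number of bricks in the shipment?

Being 21 short of a full case of size k means N ≡ −21 (mod k), i.e. N + 21 is a multiple of each size.
736 = 2^5 × 23
64 = 2^6
LCM(736, 64) = 2^6 × 23 = 1472.
Smallest positive N is 1472 − 21 = 1451.

1451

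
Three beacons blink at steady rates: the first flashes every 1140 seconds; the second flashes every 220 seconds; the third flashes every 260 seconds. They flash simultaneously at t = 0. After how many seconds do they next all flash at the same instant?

163020 seconds

They coincide at every common multiple of the periods; the first is the LCM.
1140 = 2^2 × 3 × 5 × 19
220 = 2^2 × 5 × 11
260 = 2^2 × 5 × 13
LCM(1140, 220, 260) = 2^2 × 3 × 5 × 11 × 13 × 19 = 163020.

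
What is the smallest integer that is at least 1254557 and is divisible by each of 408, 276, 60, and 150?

The integer must be a common multiple of 408, 276, 60, and 150, so a multiple of their LCM.
408 = 2^3 × 3 × 17
276 = 2^2 × 3 × 23
60 = 2^2 × 3 × 5
150 = 2 × 3 × 5^2
LCM(408, 276, 60, 150) = 2^3 × 3 × 5^2 × 17 × 23 = 234600.
Smallest multiple of 234600 that is ≥ 1254557: ⌈1254557/234600⌉ × 234600 = 6 × 234600 = 1407600.

1407600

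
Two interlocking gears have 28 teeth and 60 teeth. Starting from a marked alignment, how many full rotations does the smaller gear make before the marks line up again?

15 rotations

They are all back at their starting positions together after one LCM of the periods.
28 = 2^2 × 7
60 = 2^2 × 3 × 5
LCM(28, 60) = 2^2 × 3 × 5 × 7 = 420.
Rotations for period 28: 420 / 28 = 15.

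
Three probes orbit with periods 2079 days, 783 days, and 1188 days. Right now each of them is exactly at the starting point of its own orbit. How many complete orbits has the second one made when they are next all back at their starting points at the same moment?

They are all back at their starting positions together after one LCM of the periods.
2079 = 3^3 × 7 × 11
783 = 3^3 × 29
1188 = 2^2 × 3^3 × 11
LCM(2079, 783, 1188) = 2^2 × 3^3 × 7 × 11 × 29 = 241164.
Orbits for period 783: 241164 / 783 = 308.

308 orbits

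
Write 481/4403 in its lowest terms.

13/119

481 = 13 × 37
4403 = 7 × 17 × 37
gcd(481, 4403) = 37.
Divide numerator and denominator by 37: 481/4403 = 13/119.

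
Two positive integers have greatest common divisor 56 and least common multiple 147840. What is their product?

8279040

For any two positive integers, gcd × lcm = product = 56 × 147840 = 8279040.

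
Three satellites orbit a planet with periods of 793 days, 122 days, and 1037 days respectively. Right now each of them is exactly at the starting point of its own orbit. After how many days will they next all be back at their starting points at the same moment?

26962 days

They coincide at every common multiple of the periods; the first is the LCM.
793 = 13 × 61
122 = 2 × 61
1037 = 17 × 61
LCM(793, 122, 1037) = 2 × 13 × 17 × 61 = 26962.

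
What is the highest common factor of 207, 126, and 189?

9

207 = 3^2 × 23
126 = 2 × 3^2 × 7
189 = 3^3 × 7
gcd(207, 126, 189) = 3^2 = 9.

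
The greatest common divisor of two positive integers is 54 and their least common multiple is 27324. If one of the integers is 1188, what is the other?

For two integers, gcd × lcm = product, so the other is (54 × 27324) / 1188 = 1475496 / 1188 = 1242.

1242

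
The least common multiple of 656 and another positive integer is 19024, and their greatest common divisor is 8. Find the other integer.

232

gcd × lcm = product of the two integers, so the other integer is (8 × 19024) / 656 = 232.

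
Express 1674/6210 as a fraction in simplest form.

31/115

1674 = 2 × 3^3 × 31
6210 = 2 × 3^3 × 5 × 23
gcd(1674, 6210) = 2 × 3^3 = 54.
Divide numerator and denominator by 54: 1674/6210 = 31/115.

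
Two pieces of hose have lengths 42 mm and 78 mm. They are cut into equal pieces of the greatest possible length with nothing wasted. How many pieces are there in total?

20

Piece length = gcd(42, 78).
42 = 2 × 3 × 7
78 = 2 × 3 × 13
gcd(42, 78) = 2 × 3 = 6.
Total pieces = 42/6 + 78/6 = 7 + 13 = 20.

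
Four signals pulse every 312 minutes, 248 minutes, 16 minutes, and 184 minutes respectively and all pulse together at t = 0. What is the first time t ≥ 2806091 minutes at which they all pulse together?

3114384 minutes

Joint pulses occur at multiples of LCM(312, 248, 16, 184).
312 = 2^3 × 3 × 13
248 = 2^3 × 31
16 = 2^4
184 = 2^3 × 23
LCM(312, 248, 16, 184) = 2^4 × 3 × 13 × 23 × 31 = 444912.
Smallest multiple of 444912 that is ≥ 2806091: ⌈2806091/444912⌉ × 444912 = 7 × 444912 = 3114384.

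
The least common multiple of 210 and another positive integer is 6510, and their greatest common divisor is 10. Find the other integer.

gcd × lcm = product of the two integers, so the other integer is (10 × 6510) / 210 = 310.

310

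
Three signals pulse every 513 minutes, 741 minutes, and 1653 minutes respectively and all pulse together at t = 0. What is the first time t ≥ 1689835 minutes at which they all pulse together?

Joint pulses occur at multiples of LCM(513, 741, 1653).
513 = 3^3 × 19
741 = 3 × 13 × 19
1653 = 3 × 19 × 29
LCM(513, 741, 1653) = 3^3 × 13 × 19 × 29 = 193401.
Smallest multiple of 193401 that is ≥ 1689835: ⌈1689835/193401⌉ × 193401 = 9 × 193401 = 1740609.

1740609 minutes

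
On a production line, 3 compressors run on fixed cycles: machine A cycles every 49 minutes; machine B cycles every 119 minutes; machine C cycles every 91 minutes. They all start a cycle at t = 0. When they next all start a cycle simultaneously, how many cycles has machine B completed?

91 cycles

The first common completion time is the LCM of the periods.
49 = 7^2
119 = 7 × 17
91 = 7 × 13
LCM(49, 119, 91) = 7^2 × 13 × 17 = 10829.
Cycles for period 119: 10829 / 119 = 91.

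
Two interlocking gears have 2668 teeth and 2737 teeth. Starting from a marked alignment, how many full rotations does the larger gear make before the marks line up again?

116 rotations

They are all back at their starting positions together after one LCM of the periods.
2668 = 2^2 × 23 × 29
2737 = 7 × 17 × 23
LCM(2668, 2737) = 2^2 × 7 × 17 × 23 × 29 = 317492.
Rotations for period 2737: 317492 / 2737 = 116.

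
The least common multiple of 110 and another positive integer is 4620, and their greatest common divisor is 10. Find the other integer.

gcd × lcm = product of the two integers, so the other integer is (10 × 4620) / 110 = 420.

420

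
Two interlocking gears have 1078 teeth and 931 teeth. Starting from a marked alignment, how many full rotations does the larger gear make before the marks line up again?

They are all back at their starting positions together after one LCM of the periods.
1078 = 2 × 7^2 × 11
931 = 7^2 × 19
LCM(1078, 931) = 2 × 7^2 × 11 × 19 = 20482.
Rotations for period 1078: 20482 / 1078 = 19.

19 rotations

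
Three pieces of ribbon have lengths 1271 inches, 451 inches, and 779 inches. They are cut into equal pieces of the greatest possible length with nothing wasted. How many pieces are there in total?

61

Piece length = gcd(1271, 451, 779).
1271 = 31 × 41
451 = 11 × 41
779 = 19 × 41
gcd(1271, 451, 779) = 41.
Total pieces = 1271/41 + 451/41 + 779/41 = 31 + 11 + 19 = 61.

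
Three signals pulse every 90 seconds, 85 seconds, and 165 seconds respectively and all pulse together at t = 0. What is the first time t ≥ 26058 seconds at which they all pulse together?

33660 seconds

Joint pulses occur at multiples of LCM(90, 85, 165).
90 = 2 × 3^2 × 5
85 = 5 × 17
165 = 3 × 5 × 11
LCM(90, 85, 165) = 2 × 3^2 × 5 × 11 × 17 = 16830.
Smallest multiple of 16830 that is ≥ 26058: ⌈26058/16830⌉ × 16830 = 2 × 16830 = 33660.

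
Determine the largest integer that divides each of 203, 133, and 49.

203 = 7 × 29
133 = 7 × 19
49 = 7^2
gcd(203, 133, 49) = 7.

7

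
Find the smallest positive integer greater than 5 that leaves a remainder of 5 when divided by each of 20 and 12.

65

N − 5 must be a common multiple of 20 and 12.
20 = 2^2 × 5
12 = 2^2 × 3
LCM(20, 12) = 2^2 × 3 × 5 = 60.
Smallest N > 5 is LCM + 5 = 60 + 5 = 65.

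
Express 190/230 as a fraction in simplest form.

19/23

190 = 2 × 5 × 19
230 = 2 × 5 × 23
gcd(190, 230) = 2 × 5 = 10.
Divide numerator and denominator by 10: 190/230 = 19/23.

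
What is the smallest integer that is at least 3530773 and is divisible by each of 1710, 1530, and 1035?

4011660

The integer must be a common multiple of 1710, 1530, and 1035, so a multiple of their LCM.
1710 = 2 × 3^2 × 5 × 19
1530 = 2 × 3^2 × 5 × 17
1035 = 3^2 × 5 × 23
LCM(1710, 1530, 1035) = 2 × 3^2 × 5 × 17 × 19 × 23 = 668610.
Smallest multiple of 668610 that is ≥ 3530773: ⌈3530773/668610⌉ × 668610 = 6 × 668610 = 4011660.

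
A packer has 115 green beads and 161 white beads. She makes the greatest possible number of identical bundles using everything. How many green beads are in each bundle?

5

Number of bundles = gcd(115, 161).
115 = 5 × 23
161 = 7 × 23
gcd(115, 161) = 23.
green beads per bundle = 115 / 23 = 5.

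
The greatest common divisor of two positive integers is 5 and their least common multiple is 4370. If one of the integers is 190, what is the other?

For two integers, gcd × lcm = product, so the other is (5 × 4370) / 190 = 21850 / 190 = 115.

115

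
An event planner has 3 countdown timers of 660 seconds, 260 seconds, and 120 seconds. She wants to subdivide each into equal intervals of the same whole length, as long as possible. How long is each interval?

The interval must divide each timer length; the longest such is the gcd.
660 = 2^2 × 3 × 5 × 11
260 = 2^2 × 5 × 13
120 = 2^3 × 3 × 5
gcd(660, 260, 120) = 2^2 × 5 = 20.

20 seconds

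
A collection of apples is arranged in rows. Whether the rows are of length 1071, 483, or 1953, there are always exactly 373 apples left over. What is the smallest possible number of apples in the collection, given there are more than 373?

763996

N − 373 must be a common multiple of 1071, 483, and 1953.
1071 = 3^2 × 7 × 17
483 = 3 × 7 × 23
1953 = 3^2 × 7 × 31
LCM(1071, 483, 1953) = 3^2 × 7 × 17 × 23 × 31 = 763623.
Smallest N > 373 is LCM + 373 = 763623 + 373 = 763996.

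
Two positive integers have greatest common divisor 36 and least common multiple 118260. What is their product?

4257360

For any two positive integers, gcd × lcm = product = 36 × 118260 = 4257360.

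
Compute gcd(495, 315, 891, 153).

9

495 = 3^2 × 5 × 11
315 = 3^2 × 5 × 7
891 = 3^4 × 11
153 = 3^2 × 17
gcd(495, 315, 891, 153) = 3^2 = 9.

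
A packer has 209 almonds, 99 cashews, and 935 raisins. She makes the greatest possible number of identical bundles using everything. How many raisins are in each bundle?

Number of bundles = gcd(209, 99, 935).
209 = 11 × 19
99 = 3^2 × 11
935 = 5 × 11 × 17
gcd(209, 99, 935) = 11.
raisins per bundle = 935 / 11 = 85.

85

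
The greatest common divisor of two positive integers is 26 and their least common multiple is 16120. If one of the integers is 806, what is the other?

520

For two integers, gcd × lcm = product, so the other is (26 × 16120) / 806 = 419120 / 806 = 520.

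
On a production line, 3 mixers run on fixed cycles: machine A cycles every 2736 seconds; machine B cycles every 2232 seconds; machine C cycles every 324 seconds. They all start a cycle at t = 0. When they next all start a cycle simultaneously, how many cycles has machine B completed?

342 cycles

All finish a whole number of cycles simultaneously at t = LCM of the periods.
2736 = 2^4 × 3^2 × 19
2232 = 2^3 × 3^2 × 31
324 = 2^2 × 3^4
LCM(2736, 2232, 324) = 2^4 × 3^4 × 19 × 31 = 763344.
Cycles for period 2232: 763344 / 2232 = 342.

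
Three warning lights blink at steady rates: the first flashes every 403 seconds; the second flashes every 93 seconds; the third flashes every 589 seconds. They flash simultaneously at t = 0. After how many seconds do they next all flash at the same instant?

22971 seconds

They coincide at every common multiple of the periods; the first is the LCM.
403 = 13 × 31
93 = 3 × 31
589 = 19 × 31
LCM(403, 93, 589) = 3 × 13 × 19 × 31 = 22971.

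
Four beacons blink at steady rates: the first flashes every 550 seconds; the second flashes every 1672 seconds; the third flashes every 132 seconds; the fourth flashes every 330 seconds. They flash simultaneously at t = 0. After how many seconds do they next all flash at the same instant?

We need the least common multiple of the intervals.
550 = 2 × 5^2 × 11
1672 = 2^3 × 11 × 19
132 = 2^2 × 3 × 11
330 = 2 × 3 × 5 × 11
LCM(550, 1672, 132, 330) = 2^3 × 3 × 5^2 × 11 × 19 = 125400.

125400 seconds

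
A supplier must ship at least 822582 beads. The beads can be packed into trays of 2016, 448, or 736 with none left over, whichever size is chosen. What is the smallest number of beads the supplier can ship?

The number of beads must be a common multiple of 2016, 448, and 736, so a multiple of their LCM.
2016 = 2^5 × 3^2 × 7
448 = 2^6 × 7
736 = 2^5 × 23
LCM(2016, 448, 736) = 2^6 × 3^2 × 7 × 23 = 92736.
Smallest multiple of 92736 that is ≥ 822582: ⌈822582/92736⌉ × 92736 = 9 × 92736 = 834624.

834624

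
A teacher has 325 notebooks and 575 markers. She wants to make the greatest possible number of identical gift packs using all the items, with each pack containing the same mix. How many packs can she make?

By the Euclidean algorithm:
575 = 1 × 325 + 250
325 = 1 × 250 + 75
250 = 3 × 75 + 25
75 = 3 × 25 + 0
gcd(325, 575) = 25.

25 packs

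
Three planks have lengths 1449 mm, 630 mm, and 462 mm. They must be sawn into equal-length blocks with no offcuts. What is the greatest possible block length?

This is the greatest common divisor of 1449, 630, and 462.
1449 = 3^2 × 7 × 23
630 = 2 × 3^2 × 5 × 7
462 = 2 × 3 × 7 × 11
gcd(1449, 630, 462) = 3 × 7 = 21.

21 mm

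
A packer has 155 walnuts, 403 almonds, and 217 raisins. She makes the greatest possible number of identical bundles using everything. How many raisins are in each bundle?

7

Number of bundles = gcd(155, 403, 217).
155 = 5 × 31
403 = 13 × 31
217 = 7 × 31
gcd(155, 403, 217) = 31.
raisins per bundle = 217 / 31 = 7.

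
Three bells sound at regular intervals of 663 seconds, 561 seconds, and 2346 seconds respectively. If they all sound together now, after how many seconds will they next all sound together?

335478 seconds

The first simultaneous occurrence is after LCM of the individual periods.
663 = 3 × 13 × 17
561 = 3 × 11 × 17
2346 = 2 × 3 × 17 × 23
LCM(663, 561, 2346) = 2 × 3 × 11 × 13 × 17 × 23 = 335478.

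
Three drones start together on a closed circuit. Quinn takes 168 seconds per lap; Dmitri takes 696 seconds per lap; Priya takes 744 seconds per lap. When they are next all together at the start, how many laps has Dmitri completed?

All finish a whole number of cycles simultaneously at t = LCM of the periods.
168 = 2^3 × 3 × 7
696 = 2^3 × 3 × 29
744 = 2^3 × 3 × 31
LCM(168, 696, 744) = 2^3 × 3 × 7 × 29 × 31 = 151032.
Laps for period 696: 151032 / 696 = 217.

217 laps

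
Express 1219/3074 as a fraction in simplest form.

1219 = 23 × 53
3074 = 2 × 29 × 53
gcd(1219, 3074) = 53.
Divide numerator and denominator by 53: 1219/3074 = 23/58.

23/58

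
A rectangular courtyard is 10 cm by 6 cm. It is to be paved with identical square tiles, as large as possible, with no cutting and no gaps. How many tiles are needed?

15

Tile side = gcd(10, 6).
10 = 2 × 5
6 = 2 × 3
gcd(10, 6) = 2.
Tiles: (10/2) × (6/2) = 5 × 3 = 15.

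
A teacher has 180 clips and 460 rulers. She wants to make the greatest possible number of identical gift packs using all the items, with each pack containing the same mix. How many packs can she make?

The pack count must divide each quantity, so the greatest is gcd(180, 460).
180 = 2^2 × 3^2 × 5
460 = 2^2 × 5 × 23
gcd(180, 460) = 2^2 × 5 = 20.

20 packs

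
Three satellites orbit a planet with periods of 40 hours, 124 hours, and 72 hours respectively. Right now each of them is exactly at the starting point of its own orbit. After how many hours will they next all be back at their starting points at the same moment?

11160 hours

We need the least common multiple of the intervals.
40 = 2^3 × 5
124 = 2^2 × 31
72 = 2^3 × 3^2
LCM(40, 124, 72) = 2^3 × 3^2 × 5 × 31 = 11160.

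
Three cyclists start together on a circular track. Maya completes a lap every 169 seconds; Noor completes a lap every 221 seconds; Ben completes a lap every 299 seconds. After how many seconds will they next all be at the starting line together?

66079 seconds

They coincide at every common multiple of the periods; the first is the LCM.
169 = 13^2
221 = 13 × 17
299 = 13 × 23
LCM(169, 221, 299) = 13^2 × 17 × 23 = 66079.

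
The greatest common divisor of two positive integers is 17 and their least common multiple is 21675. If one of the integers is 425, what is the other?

For two integers, gcd × lcm = product, so the other is (17 × 21675) / 425 = 368475 / 425 = 867.

867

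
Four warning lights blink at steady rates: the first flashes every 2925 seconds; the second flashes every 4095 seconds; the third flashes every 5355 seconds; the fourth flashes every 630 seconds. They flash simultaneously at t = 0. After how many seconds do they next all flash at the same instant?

696150 seconds

They coincide at every common multiple of the periods; the first is the LCM.
2925 = 3^2 × 5^2 × 13
4095 = 3^2 × 5 × 7 × 13
5355 = 3^2 × 5 × 7 × 17
630 = 2 × 3^2 × 5 × 7
LCM(2925, 4095, 5355, 630) = 2 × 3^2 × 5^2 × 7 × 13 × 17 = 696150.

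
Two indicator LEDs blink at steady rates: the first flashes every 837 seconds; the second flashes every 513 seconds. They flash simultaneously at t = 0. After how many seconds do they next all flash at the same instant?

15903 seconds

They coincide at every common multiple of the periods; the first is the LCM.
837 = 3^3 × 31
513 = 3^3 × 19
LCM(837, 513) = 3^3 × 19 × 31 = 15903.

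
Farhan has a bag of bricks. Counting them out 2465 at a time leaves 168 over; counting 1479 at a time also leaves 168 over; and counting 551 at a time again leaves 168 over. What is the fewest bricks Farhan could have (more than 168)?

N − 168 must be a common multiple of 2465, 1479, and 551.
2465 = 5 × 17 × 29
1479 = 3 × 17 × 29
551 = 19 × 29
LCM(2465, 1479, 551) = 3 × 5 × 17 × 19 × 29 = 140505.
Smallest N > 168 is LCM + 168 = 140505 + 168 = 140673.

140673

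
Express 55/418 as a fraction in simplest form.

5/38

55 = 5 × 11
418 = 2 × 11 × 19
gcd(55, 418) = 11.
Divide numerator and denominator by 11: 55/418 = 5/38.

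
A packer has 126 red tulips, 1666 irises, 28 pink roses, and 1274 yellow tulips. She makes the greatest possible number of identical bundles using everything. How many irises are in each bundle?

119

Number of bundles = gcd(126, 1666, 28, 1274).
126 = 2 × 3^2 × 7
1666 = 2 × 7^2 × 17
28 = 2^2 × 7
1274 = 2 × 7^2 × 13
gcd(126, 1666, 28, 1274) = 2 × 7 = 14.
irises per bundle = 1666 / 14 = 119.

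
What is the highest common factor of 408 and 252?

408 = 2^3 × 3 × 17
252 = 2^2 × 3^2 × 7
gcd(408, 252) = 2^2 × 3 = 12.

12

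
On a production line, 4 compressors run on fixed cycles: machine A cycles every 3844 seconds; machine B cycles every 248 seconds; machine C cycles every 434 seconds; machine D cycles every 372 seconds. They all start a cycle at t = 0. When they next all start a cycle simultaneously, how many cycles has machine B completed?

651 cycles

They are all back at their starting positions together after one LCM of the periods.
3844 = 2^2 × 31^2
248 = 2^3 × 31
434 = 2 × 7 × 31
372 = 2^2 × 3 × 31
LCM(3844, 248, 434, 372) = 2^3 × 3 × 7 × 31^2 = 161448.
Cycles for period 248: 161448 / 248 = 651.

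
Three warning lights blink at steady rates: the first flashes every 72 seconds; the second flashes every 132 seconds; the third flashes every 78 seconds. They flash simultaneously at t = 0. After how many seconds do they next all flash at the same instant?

10296 seconds

The first simultaneous occurrence is after LCM of the individual periods.
72 = 2^3 × 3^2
132 = 2^2 × 3 × 11
78 = 2 × 3 × 13
LCM(72, 132, 78) = 2^3 × 3^2 × 11 × 13 = 10296.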